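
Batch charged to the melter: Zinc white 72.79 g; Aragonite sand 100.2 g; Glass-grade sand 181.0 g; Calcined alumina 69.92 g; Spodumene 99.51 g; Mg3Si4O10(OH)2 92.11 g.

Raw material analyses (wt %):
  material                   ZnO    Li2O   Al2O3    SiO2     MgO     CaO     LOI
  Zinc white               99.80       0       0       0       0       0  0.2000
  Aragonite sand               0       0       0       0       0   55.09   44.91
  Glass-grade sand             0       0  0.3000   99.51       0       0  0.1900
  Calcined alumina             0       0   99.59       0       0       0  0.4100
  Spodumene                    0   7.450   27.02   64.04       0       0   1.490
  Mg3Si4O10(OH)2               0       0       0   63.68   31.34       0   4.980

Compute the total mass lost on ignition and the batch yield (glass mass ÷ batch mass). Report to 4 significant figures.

LOI loss = 51.85 g; glass = 563.7 g; yield = 91.58%

Each numeric step holds full float precision throughout. Values along the way are displayed rounded to four significant digits alongside each step; each reported number is rounded just once; the derived quantities (the totals, glass mass, LOI, yield, six oxide percentages) are computed from the weighed amounts at 563.7 g of glass in full precision, exactly as printed in question or answer.
Per-material ignition loss:
  Zinc white: 72.79 × 0.002000 = 0.1456 g
  Aragonite sand: 100.2 × 0.4491 = 45.00 g
  Glass-grade sand: 181.0 × 0.001900 = 0.3439 g
  Calcined alumina: 69.92 × 0.004100 = 0.2867 g
  Spodumene: 99.51 × 0.01490 = 1.483 g
  Mg3Si4O10(OH)2: 92.11 × 0.04980 = 4.587 g
Total LOI = 51.85 g
Glass = batch − LOI = 615.5 − 51.85 = 563.7 g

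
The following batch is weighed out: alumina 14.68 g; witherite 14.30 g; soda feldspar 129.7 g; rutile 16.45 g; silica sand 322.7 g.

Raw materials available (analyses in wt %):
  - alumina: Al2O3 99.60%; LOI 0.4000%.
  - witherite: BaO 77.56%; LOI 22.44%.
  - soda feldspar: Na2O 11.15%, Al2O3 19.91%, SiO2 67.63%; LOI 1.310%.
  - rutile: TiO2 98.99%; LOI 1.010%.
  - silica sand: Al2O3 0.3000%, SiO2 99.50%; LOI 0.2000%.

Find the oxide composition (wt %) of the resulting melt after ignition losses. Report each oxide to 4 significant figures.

Mid-chain values are printed (rounded to four significant digits) between the steps; every computation maintains full precision at each step. A single rounding yields each reported number. All derived quantities, including the totals, five oxide percentages, glass mass, yield, ignition loss, are carried from the batch weights on 492.1 g of glass at exact precision precisely as stated by the question or the answer.
Delivered oxide masses:
  BaO: 14.30·0.7756 = 11.09 g
  Na2O: 129.7·0.1115 = 14.46 g
  TiO2: 16.45·0.9899 = 16.28 g
  Al2O3: 14.68·0.9960 + 129.7·0.1991 + 322.7·0.003000 = 41.41 g
  SiO2: 129.7·0.6763 + 322.7·0.9950 = 408.8 g
LOI: 14.68·0.004000 + 14.30·0.2244 + 129.7·0.01310 + 16.45·0.01010 + 322.7·0.002000 = 5.778 g
Glass = total batch minus LOI = 497.8 − 5.778 = 492.1 g (= Σ oxide masses)
percent by weight: oxide/glass ×100

Glass mass = 492.1 g (batch 497.8 − LOI 5.778).
Composition: BaO 2.254%, Na2O 2.939%, TiO2 3.309%, Al2O3 8.416%, SiO2 83.08%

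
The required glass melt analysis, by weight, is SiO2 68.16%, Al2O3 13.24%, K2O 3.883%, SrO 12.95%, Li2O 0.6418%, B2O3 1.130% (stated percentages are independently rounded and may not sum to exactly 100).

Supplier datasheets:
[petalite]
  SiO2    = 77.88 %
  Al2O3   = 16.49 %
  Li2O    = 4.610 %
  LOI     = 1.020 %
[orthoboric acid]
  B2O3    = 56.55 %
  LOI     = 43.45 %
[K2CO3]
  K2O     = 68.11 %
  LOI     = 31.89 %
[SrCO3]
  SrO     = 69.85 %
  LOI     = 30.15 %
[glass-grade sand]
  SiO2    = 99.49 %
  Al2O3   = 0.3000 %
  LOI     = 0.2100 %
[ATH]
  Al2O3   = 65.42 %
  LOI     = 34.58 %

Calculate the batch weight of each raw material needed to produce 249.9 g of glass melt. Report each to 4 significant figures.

Batch per 249.9 g glass melt:
  petalite: 34.79 g
  orthoboric acid: 4.994 g
  K2CO3: 14.25 g
  SrCO3: 46.33 g
  glass-grade sand: 144.0 g
  ATH: 41.15 g
Total batch = 285.5 g; LOI loss = 35.57 g; yield = 87.54%

In-progress results are shown rounded to four significant figures alongside each step; all internal work maintains exact precision through every step; exactly one rounding is applied to each reported figure — all derived quantities are carried in full float precision (glass mass, LOI, the totals, yield, the six compositions) starting from the weights per 249.9 g of glass precisely as stated by problem or answer.
Target oxide masses per 249.9 g glass melt:
  SiO2: 68.16% × 249.9 = 170.3 g
  Al2O3: 13.24% × 249.9 = 33.09 g
  K2O: 3.883% × 249.9 = 9.704 g
  SrO: 12.95% × 249.9 = 32.36 g
  Li2O: 0.6418% × 249.9 = 1.604 g
  B2O3: 1.130% × 249.9 = 2.824 g
A balance pass over the oxides, from the weights as reported, for the quoted basis mass (summed amounts equal target values once rounding is allowed for):
  SiO2: 34.79·0.7788 + 144.0·0.9949 = 170.4 g (target 170.3 g)
  Al2O3: 34.79·0.1649 + 144.0·0.003000 + 41.15·0.6542 = 33.09 g (target 33.09 g)
  K2O: 14.25·0.6811 = 9.706 g (target 9.704 g)
  SrO: 46.33·0.6985 = 32.36 g (target 32.36 g)
  Li2O: 34.79·0.04610 = 1.604 g (target 1.604 g)
  B2O3: 4.994·0.5655 = 2.824 g (target 2.824 g)
Glass-mass bookkeeping: Σ batch − LOI loss = 249.9 g (targets for the oxides total 249.9 g; versus the stated basis of 249.9 g — rounding explains the deltas).
Adding the batch up: Σ batch = 285.5 g; ignition loss, Σ(batch × LOI) = 35.57 g; as yield: glass ÷ batch → 87.54%.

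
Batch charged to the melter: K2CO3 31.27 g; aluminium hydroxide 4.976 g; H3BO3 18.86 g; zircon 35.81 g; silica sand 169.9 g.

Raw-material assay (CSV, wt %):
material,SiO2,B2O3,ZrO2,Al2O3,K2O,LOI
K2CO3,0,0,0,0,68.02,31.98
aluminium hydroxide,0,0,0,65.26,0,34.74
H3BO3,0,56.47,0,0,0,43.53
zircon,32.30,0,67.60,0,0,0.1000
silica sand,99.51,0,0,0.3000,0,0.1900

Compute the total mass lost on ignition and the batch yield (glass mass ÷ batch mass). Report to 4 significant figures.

Rounding to 4 significant digits extends to each working value as shown — each numeric step maintains exact precision at all times; each reported number is rounded only once; all derived quantities, including five oxide percentages, LOI, yield, the totals, net glass mass, are recomputed starting from the weights at 240.5 g of glass in exact precision as they appear in the problem or answer text.
Each material's LOI contribution:
  K2CO3: 31.27 × 0.3198 = 10.00 g
  aluminium hydroxide: 4.976 × 0.3474 = 1.729 g
  H3BO3: 18.86 × 0.4353 = 8.210 g
  zircon: 35.81 × 0.001000 = 0.03581 g
  silica sand: 169.9 × 0.001900 = 0.3228 g
Total LOI = 20.30 g
Glass = batch − LOI = 260.8 − 20.30 = 240.5 g

LOI loss = 20.30 g; glass = 240.5 g; yield = 92.22%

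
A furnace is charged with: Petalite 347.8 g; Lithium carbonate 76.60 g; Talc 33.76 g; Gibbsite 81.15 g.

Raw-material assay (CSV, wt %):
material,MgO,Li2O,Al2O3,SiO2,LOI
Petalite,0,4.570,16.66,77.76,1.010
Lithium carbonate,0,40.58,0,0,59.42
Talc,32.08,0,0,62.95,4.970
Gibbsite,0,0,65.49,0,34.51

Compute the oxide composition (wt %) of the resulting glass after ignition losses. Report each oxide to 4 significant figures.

Glass mass = 460.6 g (batch 539.3 − LOI 78.71).
Composition: MgO 2.351%, Li2O 10.20%, Al2O3 24.12%, SiO2 63.33%

The intermediate values appear rounded off to 4 significant figures as written — all arithmetic carries full float precision all the way through; a single rounding finalizes every reported value. The derived quantities (four oxide percentages, yield, ignition loss, glass mass, totals) are recomputed starting from the weights on 460.6 g of glass at exact precision, precisely as stated by the problem or the answer.
Per-oxide mass from batch:
  MgO: 33.76·0.3208 = 10.83 g
  Li2O: 347.8·0.04570 + 76.60·0.4058 = 46.98 g
  Al2O3: 347.8·0.1666 + 81.15·0.6549 = 111.1 g
  SiO2: 347.8·0.7776 + 33.76·0.6295 = 291.7 g
LOI: 347.8·0.01010 + 76.60·0.5942 + 33.76·0.04970 + 81.15·0.3451 = 78.71 g
The glass mass, total less LOI, = 539.3 − 78.71 = 460.6 g (the oxide masses sum to this)
wt %: oxide over glass, times 100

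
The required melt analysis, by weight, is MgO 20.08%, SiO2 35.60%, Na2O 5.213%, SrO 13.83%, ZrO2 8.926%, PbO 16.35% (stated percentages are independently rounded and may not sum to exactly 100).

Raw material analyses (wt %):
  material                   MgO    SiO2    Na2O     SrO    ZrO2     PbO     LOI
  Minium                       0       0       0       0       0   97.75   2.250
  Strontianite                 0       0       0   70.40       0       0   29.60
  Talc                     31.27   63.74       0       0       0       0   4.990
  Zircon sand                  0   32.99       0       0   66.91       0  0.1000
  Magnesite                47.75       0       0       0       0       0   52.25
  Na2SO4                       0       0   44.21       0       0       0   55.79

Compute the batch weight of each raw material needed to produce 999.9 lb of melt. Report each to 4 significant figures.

Working values are displayed with 4-significant-digit rounding as written. The whole derivation maintains full precision in every operation — every reported number receives exactly one rounding — derived quantities, including totals, net glass mass, the yield, six oxide percentages, ignition loss, are re-derived from the weighed amounts at 999.9 lb of glass in full precision as they appear in the problem or answer text.
The oxide mass targets at 999.9 lb melt:
  MgO: 20.08% × 999.9 = 200.8 lb
  SiO2: 35.60% × 999.9 = 356.0 lb
  Na2O: 5.213% × 999.9 = 52.12 lb
  SrO: 13.83% × 999.9 = 138.3 lb
  ZrO2: 8.926% × 999.9 = 89.25 lb
  PbO: 16.35% × 999.9 = 163.5 lb
Sums-versus-targets review from the weights as reported, versus the basis set out (each sum matches its target mass once rounding is allowed for):
  MgO: 489.4·0.3127 + 99.97·0.4775 = 200.8 lb (target 200.8 lb)
  SiO2: 489.4·0.6374 + 133.4·0.3299 = 356.0 lb (target 356.0 lb)
  Na2O: 117.9·0.4421 = 52.12 lb (target 52.12 lb)
  SrO: 196.4·0.7040 = 138.3 lb (target 138.3 lb)
  ZrO2: 133.4·0.6691 = 89.26 lb (target 89.25 lb)
  PbO: 167.2·0.9775 = 163.4 lb (target 163.5 lb)
Glass-mass sanity pass: net batch after ignition = 999.8 lb (per-oxide target masses sum to 999.9 lb; basis as stated: 999.9 lb — a pure rounding effect).
Batch total: Σ batch = 1204 lb; LOI removed, Σ of batch·LOI: 204.5 lb; the yield ratio, glass ÷ batch: 83.02%.

Batch per 999.9 lb melt:
  Minium: 167.2 lb
  Strontianite: 196.4 lb
  Talc: 489.4 lb
  Zircon sand: 133.4 lb
  Magnesite: 99.97 lb
  Na2SO4: 117.9 lb
Total batch = 1204 lb; LOI loss = 204.5 lb; yield = 83.02%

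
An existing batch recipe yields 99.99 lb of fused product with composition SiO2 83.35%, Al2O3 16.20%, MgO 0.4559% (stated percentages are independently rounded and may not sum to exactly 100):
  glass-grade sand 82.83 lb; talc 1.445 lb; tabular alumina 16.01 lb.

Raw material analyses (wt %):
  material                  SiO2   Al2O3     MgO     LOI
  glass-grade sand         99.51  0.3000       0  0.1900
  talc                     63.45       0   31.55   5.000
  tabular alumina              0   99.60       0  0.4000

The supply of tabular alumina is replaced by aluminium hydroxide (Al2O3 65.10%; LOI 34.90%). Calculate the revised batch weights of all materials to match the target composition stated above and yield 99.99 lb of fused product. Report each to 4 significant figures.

Revised batch per 99.99 lb fused product:
  glass-grade sand: 82.83 lb
  talc: 1.445 lb
  aluminium hydroxide: 24.50 lb
Total batch = 108.8 lb; LOI loss = 8.780 lb

In-progress results are displayed (rounded to 4 significant digits) in the printout — all internal work keeps full precision in all steps — each reported value takes exactly one rounding. All derived quantities, including the totals, the three compositions, net glass mass, LOI, yield, are rebuilt from the weighed amounts for 99.99 lb of glass at exact precision, as given in the problem or answer text.
Per-oxide target masses for 99.99 lb fused product:
  SiO2: 83.35% × 99.99 = 83.34 lb
  Al2O3: 16.20% × 99.99 = 16.20 lb
  MgO: 0.4559% × 99.99 = 0.4559 lb
Oxide-by-oxide audit on the weights just shown, relative to the basis at hand (delivered sums recover each target net of answer rounding effects):
  SiO2: 82.83·0.9951 + 1.445·0.6345 = 83.34 lb (target 83.34 lb)
  Al2O3: 82.83·0.003000 + 24.50·0.6510 = 16.20 lb (target 16.20 lb)
  MgO: 1.445·0.3155 = 0.4559 lb (target 0.4559 lb)
Glass-mass sanity pass: total charge less LOI = 99.99 lb (oxide target masses add up to 100.0 lb; against the stated basis, 99.99 lb — a pure rounding effect).
Batch grand total — Σ batch = 108.8 lb; Σ batch·LOI gives LOI loss = 8.780 lb; as yield: glass ÷ batch → 91.93%.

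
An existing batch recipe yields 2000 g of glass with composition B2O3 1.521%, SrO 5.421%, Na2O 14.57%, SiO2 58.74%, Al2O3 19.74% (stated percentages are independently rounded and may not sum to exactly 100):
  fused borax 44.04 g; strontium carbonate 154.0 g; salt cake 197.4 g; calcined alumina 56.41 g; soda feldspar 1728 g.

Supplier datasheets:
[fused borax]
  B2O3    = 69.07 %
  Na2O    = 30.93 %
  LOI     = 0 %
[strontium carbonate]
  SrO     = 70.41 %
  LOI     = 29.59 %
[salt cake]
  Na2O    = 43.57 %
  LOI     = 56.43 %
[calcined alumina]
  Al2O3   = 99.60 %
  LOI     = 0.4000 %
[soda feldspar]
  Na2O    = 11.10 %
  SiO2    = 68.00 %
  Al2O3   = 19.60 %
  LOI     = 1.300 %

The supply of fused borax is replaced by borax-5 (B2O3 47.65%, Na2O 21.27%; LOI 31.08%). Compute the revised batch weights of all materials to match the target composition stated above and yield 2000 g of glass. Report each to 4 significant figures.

All internal work keeps full float precision from first step to last; intermediates are displayed (rounded to four significant figures) as written — every reported value takes just one rounding; all derived quantities, which include yield, net glass mass, five oxide percentages, ignition loss, the totals, are computed in full float precision, exactly as shown in either problem or answer, from the weighed amounts at 2000 g of glass.
Per-oxide target masses for 2000 g glass:
  B2O3: 1.521% × 2000 = 30.42 g
  SrO: 5.421% × 2000 = 108.4 g
  Na2O: 14.57% × 2000 = 291.4 g
  SiO2: 58.74% × 2000 = 1175 g
  Al2O3: 19.74% × 2000 = 394.8 g
Sums-versus-targets review per the reported batch figures, relative to the basis at hand (every target is met by its sum net of answer rounding effects):
  B2O3: 63.84·0.4765 = 30.42 g (target 30.42 g)
  SrO: 154.0·0.7041 = 108.4 g (target 108.4 g)
  Na2O: 63.84·0.2127 + 197.5·0.4357 + 1728·0.1110 = 291.4 g (target 291.4 g)
  SiO2: 1728·0.6800 = 1175 g (target 1175 g)
  Al2O3: 56.41·0.9960 + 1728·0.1960 = 394.9 g (target 394.8 g)
Glass-mass sanity pass: the batch minus its LOI: 2000 g (oxide target masses add up to 2000 g; with the basis standing at 2000 g — deltas are rounding alone).
Summing the batch: Σ batch = 2200 g; Σ batch·LOI gives LOI loss = 199.5 g; the yield ratio, glass ÷ batch: 90.93%.

Revised batch per 2000 g glass:
  borax-5: 63.84 g
  strontium carbonate: 154.0 g
  salt cake: 197.5 g
  calcined alumina: 56.41 g
  soda feldspar: 1728 g
Total batch = 2200 g; LOI loss = 199.5 g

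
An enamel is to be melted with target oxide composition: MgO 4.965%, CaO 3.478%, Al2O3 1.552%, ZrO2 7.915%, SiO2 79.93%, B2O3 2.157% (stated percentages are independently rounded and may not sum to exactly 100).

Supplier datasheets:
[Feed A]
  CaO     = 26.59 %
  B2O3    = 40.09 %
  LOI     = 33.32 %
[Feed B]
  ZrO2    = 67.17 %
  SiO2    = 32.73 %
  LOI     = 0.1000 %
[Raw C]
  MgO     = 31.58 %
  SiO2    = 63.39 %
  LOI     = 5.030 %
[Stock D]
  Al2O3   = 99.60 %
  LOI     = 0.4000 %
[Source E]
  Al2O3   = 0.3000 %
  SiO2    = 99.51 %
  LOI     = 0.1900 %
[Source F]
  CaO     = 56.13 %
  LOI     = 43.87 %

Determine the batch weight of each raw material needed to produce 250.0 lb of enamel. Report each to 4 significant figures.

Mid-chain values are shown (rounded to 4 significant digits) on the page; all arithmetic keeps exact precision through every step; every reported figure is rounded a single time. Derived quantities, which include the totals, net glass mass, six oxide percentages, LOI, yield, are rebuilt in full float precision, as set out in the question or the answer, starting from the weights for 250.0 lb of glass.
Oxide mass targets, per 250.0 lb enamel:
  MgO: 4.965% × 250.0 = 12.41 lb
  CaO: 3.478% × 250.0 = 8.695 lb
  Al2O3: 1.552% × 250.0 = 3.880 lb
  ZrO2: 7.915% × 250.0 = 19.79 lb
  SiO2: 79.93% × 250.0 = 199.8 lb
  B2O3: 2.157% × 250.0 = 5.392 lb
Mass-balance tally per oxide given the weights on record, per the basis as stated (sum by sum, the targets are met inside rounding margins):
  MgO: 39.30·0.3158 = 12.41 lb (target 12.41 lb)
  CaO: 13.45·0.2659 + 9.119·0.5613 = 8.695 lb (target 8.695 lb)
  Al2O3: 3.395·0.9960 + 166.1·0.003000 = 3.880 lb (target 3.880 lb)
  ZrO2: 29.46·0.6717 = 19.79 lb (target 19.79 lb)
  SiO2: 29.46·0.3273 + 39.30·0.6339 + 166.1·0.9951 = 199.8 lb (target 199.8 lb)
  B2O3: 13.45·0.4009 = 5.392 lb (target 5.392 lb)
Auditing the glass mass value: total charge less LOI = 250.0 lb (targets for the oxides total 250.0 lb; stated basis 250.0 lb — gaps are rounding artifacts).
Batch grand total — Σ batch = 260.8 lb; LOI loss = Σ batch·LOI = 10.82 lb; yield: glass divided by total = 95.85%.

Batch per 250.0 lb enamel:
  Feed A: 13.45 lb
  Feed B: 29.46 lb
  Raw C: 39.30 lb
  Stock D: 3.395 lb
  Source E: 166.1 lb
  Source F: 9.119 lb
Total batch = 260.8 lb; LOI loss = 10.82 lb; yield = 95.85%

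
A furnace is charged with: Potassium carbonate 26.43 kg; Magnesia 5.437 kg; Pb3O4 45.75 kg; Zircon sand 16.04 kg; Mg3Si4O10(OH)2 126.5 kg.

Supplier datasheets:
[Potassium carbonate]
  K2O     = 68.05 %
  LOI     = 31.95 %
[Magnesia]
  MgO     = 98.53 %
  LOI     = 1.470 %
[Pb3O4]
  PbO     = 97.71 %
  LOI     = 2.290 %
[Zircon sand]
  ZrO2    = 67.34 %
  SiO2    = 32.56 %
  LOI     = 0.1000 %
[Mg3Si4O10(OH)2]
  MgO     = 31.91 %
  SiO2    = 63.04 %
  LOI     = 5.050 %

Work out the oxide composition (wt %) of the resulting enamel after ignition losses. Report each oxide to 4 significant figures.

Each numeric step runs at exact precision in every operation — rounding to 4 significant figures applies to every mid-chain value as shown — each reported figure sees exactly one rounding — derived quantities, which include the five compositions, ignition loss, the totals, yield, glass mass, are re-derived at full precision, as quoted within question or answer, starting from the weights for 204.2 kg of glass.
Mass of each oxide from the mix:
  PbO: 45.75·0.9771 = 44.70 kg
  MgO: 5.437·0.9853 + 126.5·0.3191 = 45.72 kg
  ZrO2: 16.04·0.6734 = 10.80 kg
  K2O: 26.43·0.6805 = 17.99 kg
  SiO2: 16.04·0.3256 + 126.5·0.6304 = 84.97 kg
LOI: 26.43·0.3195 + 5.437·0.01470 + 45.75·0.02290 + 16.04·0.001000 + 126.5·0.05050 = 15.98 kg
Resulting glass, batch − LOI: 220.2 − 15.98 = 204.2 kg (the oxide masses sum to this)
wt %: oxide over glass, times 100

Glass mass = 204.2 kg (batch 220.2 − LOI 15.98).
Composition: PbO 21.89%, MgO 22.39%, ZrO2 5.290%, K2O 8.809%, SiO2 41.61%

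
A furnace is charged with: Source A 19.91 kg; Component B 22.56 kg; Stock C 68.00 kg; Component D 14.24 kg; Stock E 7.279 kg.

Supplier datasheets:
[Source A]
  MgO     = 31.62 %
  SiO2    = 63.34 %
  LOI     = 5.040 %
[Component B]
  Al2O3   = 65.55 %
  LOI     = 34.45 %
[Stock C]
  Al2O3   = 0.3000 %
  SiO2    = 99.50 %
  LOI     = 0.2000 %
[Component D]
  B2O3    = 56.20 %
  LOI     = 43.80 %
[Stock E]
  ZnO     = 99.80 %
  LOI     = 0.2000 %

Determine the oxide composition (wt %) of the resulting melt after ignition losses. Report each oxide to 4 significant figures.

Glass mass = 116.8 kg (batch 132.0 − LOI 15.16).
Composition: Al2O3 12.83%, MgO 5.389%, B2O3 6.850%, ZnO 6.218%, SiO2 68.71%

Values along the way are shown, rounded to four significant figures, between the steps. The whole derivation runs at full precision throughout — exactly one rounding goes into each reported result. Derived quantities, including LOI, the five compositions, totals, glass mass, yield, are carried from the batch weights on 116.8 kg of glass at full precision, as quoted within problem or answer.
What the batch supplies per oxide:
  Al2O3: 22.56·0.6555 + 68.00·0.003000 = 14.99 kg
  MgO: 19.91·0.3162 = 6.296 kg
  B2O3: 14.24·0.5620 = 8.003 kg
  ZnO: 7.279·0.9980 = 7.264 kg
  SiO2: 19.91·0.6334 + 68.00·0.9950 = 80.27 kg
LOI: 19.91·0.05040 + 22.56·0.3445 + 68.00·0.002000 + 14.24·0.4380 + 7.279·0.002000 = 15.16 kg
batch − LOI leaves glass = 132.0 − 15.16 = 116.8 kg (matching Σ of the oxides)
each wt % is 100 × oxide ÷ glass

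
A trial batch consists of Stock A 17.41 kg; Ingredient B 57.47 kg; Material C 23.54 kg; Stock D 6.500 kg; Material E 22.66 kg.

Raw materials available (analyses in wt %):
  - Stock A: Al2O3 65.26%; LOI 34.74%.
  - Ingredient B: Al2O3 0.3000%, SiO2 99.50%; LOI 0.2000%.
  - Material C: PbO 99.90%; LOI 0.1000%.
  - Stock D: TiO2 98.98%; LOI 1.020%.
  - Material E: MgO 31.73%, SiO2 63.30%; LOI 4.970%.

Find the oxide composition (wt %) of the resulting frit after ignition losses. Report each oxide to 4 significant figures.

Working values are shown rounded off to 4 significant digits alongside each step. The whole derivation holds full precision throughout — each reported number receives exactly one rounding — derived quantities, including five oxide percentages, yield, the totals, glass mass, LOI, are carried using the weight values at 120.2 kg of glass at full float precision as written in the problem or answer text.
Oxide masses out of the charge:
  MgO: 22.66·0.3173 = 7.190 kg
  Al2O3: 17.41·0.6526 + 57.47·0.003000 = 11.53 kg
  PbO: 23.54·0.9990 = 23.52 kg
  TiO2: 6.500·0.9898 = 6.434 kg
  SiO2: 57.47·0.9950 + 22.66·0.6330 = 71.53 kg
LOI: 17.41·0.3474 + 57.47·0.002000 + 23.54·0.001000 + 6.500·0.01020 + 22.66·0.04970 = 7.379 kg
Resulting glass, batch − LOI: 127.6 − 7.379 = 120.2 kg (matching Σ of the oxides)
wt % = oxide mass / glass mass × 100

Glass mass = 120.2 kg (batch 127.6 − LOI 7.379).
Composition: MgO 5.982%, Al2O3 9.596%, PbO 19.56%, TiO2 5.352%, SiO2 59.51%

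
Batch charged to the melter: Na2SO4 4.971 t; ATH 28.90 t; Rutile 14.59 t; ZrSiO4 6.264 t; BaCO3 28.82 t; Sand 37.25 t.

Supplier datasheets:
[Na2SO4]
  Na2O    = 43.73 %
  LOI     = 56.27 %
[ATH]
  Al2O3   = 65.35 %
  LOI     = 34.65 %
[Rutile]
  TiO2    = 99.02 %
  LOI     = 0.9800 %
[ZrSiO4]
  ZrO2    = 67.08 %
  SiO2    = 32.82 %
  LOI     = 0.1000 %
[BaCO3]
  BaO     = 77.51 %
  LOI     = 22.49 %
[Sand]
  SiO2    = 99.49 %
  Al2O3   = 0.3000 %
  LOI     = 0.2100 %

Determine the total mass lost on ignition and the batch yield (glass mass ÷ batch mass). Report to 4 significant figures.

LOI loss = 19.52 t; glass = 101.3 t; yield = 83.84%

Working values are printed (rounded to 4 significant figures) as written. All arithmetic holds exact precision from start to finish — each reported figure is rounded exactly once — all derived quantities, which include yield, totals, ignition loss, glass mass, six oxide percentages, are carried in exact precision, as set out in the question or the answer, from the batch weights for 101.3 t of glass.
Loss on ignition, line by line:
  Na2SO4: 4.971 × 0.5627 = 2.797 t
  ATH: 28.90 × 0.3465 = 10.01 t
  Rutile: 14.59 × 0.009800 = 0.1430 t
  ZrSiO4: 6.264 × 0.001000 = 0.006264 t
  BaCO3: 28.82 × 0.2249 = 6.482 t
  Sand: 37.25 × 0.002100 = 0.07822 t
Total LOI = 19.52 t
Glass = batch − LOI = 120.8 − 19.52 = 101.3 t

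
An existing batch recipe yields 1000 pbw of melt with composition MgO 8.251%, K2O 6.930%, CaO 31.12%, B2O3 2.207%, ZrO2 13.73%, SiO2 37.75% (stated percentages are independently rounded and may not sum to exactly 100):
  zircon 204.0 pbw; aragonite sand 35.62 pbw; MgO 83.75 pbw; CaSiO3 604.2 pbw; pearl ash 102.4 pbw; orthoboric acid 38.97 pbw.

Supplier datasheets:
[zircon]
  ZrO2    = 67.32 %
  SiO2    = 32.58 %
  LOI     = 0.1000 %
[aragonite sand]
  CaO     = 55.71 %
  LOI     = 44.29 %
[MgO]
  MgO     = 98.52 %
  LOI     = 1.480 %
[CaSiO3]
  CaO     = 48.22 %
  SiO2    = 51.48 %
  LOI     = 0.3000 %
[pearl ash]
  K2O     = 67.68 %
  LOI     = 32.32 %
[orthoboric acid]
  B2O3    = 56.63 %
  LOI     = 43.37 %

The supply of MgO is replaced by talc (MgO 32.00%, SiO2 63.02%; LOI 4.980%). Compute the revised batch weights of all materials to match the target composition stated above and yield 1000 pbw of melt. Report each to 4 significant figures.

Revised batch per 1000 pbw melt:
  zircon: 204.0 pbw
  aragonite sand: 308.8 pbw
  talc: 257.8 pbw
  CaSiO3: 288.6 pbw
  pearl ash: 102.4 pbw
  orthoboric acid: 38.97 pbw
Total batch = 1201 pbw; LOI loss = 200.7 pbw

Intermediates appear rounded to 4 significant digits in the printout; the working math carries exact precision all the way through. Every reported result is rounded once only. All derived quantities are recomputed at full float precision (ignition loss, the yield, the totals, glass mass, the six compositions) from the batch weights at 1000 pbw of glass, as set out in the problem or the answer.
Per-oxide target masses for 1000 pbw melt:
  MgO: 8.251% × 1000 = 82.51 pbw
  K2O: 6.930% × 1000 = 69.30 pbw
  CaO: 31.12% × 1000 = 311.2 pbw
  B2O3: 2.207% × 1000 = 22.07 pbw
  ZrO2: 13.73% × 1000 = 137.3 pbw
  SiO2: 37.75% × 1000 = 377.5 pbw
Sums-versus-targets review from the weights as reported, under the basis named above (every target is met by its sum exact up to rounding of places):
  MgO: 257.8·0.3200 = 82.50 pbw (target 82.51 pbw)
  K2O: 102.4·0.6768 = 69.30 pbw (target 69.30 pbw)
  CaO: 308.8·0.5571 + 288.6·0.4822 = 311.2 pbw (target 311.2 pbw)
  B2O3: 38.97·0.5663 = 22.07 pbw (target 22.07 pbw)
  ZrO2: 204.0·0.6732 = 137.3 pbw (target 137.3 pbw)
  SiO2: 204.0·0.3258 + 257.8·0.6302 + 288.6·0.5148 = 377.5 pbw (target 377.5 pbw)
Glass mass check: total batch − LOI = 999.9 pbw (summing oxide targets gives 999.9 pbw; the stated basis being 1000 pbw — gaps are rounding artifacts).
Whole-batch sum: Σ batch = 1201 pbw; LOI loss = Σ batch·LOI = 200.7 pbw; yield, glass over the total, = 83.29%.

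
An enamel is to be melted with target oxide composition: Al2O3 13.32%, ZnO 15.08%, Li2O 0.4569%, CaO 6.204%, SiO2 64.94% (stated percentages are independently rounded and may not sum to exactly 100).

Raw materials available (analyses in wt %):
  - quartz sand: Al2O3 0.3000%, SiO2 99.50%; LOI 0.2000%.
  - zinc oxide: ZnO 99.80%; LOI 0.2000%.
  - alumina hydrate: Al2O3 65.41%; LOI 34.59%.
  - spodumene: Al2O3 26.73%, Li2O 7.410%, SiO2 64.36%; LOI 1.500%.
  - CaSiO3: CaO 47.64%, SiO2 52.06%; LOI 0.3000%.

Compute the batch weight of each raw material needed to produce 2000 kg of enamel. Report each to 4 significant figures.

Batch per 2000 kg enamel:
  quartz sand: 1089 kg
  zinc oxide: 302.2 kg
  alumina hydrate: 351.9 kg
  spodumene: 123.3 kg
  CaSiO3: 260.5 kg
Total batch = 2127 kg; LOI loss = 127.1 kg; yield = 94.02%

Intermediates are displayed, rounded to 4 significant figures, within the worked lines. All arithmetic keeps full float precision at every stage — each reported number receives exactly one rounding — all derived quantities are re-derived from the weighed amounts for 2000 kg of glass at full float precision (five oxide percentages, net glass mass, LOI, totals, the yield) exactly as shown in question or answer.
Oxide-by-oxide targets in 2000 kg enamel:
  Al2O3: 13.32% × 2000 = 266.4 kg
  ZnO: 15.08% × 2000 = 301.6 kg
  Li2O: 0.4569% × 2000 = 9.138 kg
  CaO: 6.204% × 2000 = 124.1 kg
  SiO2: 64.94% × 2000 = 1299 kg
A balance pass over the oxides, given the weights on record, relative to the basis at hand (sum by sum, the targets are met exact up to rounding of places):
  Al2O3: 1089·0.003000 + 351.9·0.6541 + 123.3·0.2673 = 266.4 kg (target 266.4 kg)
  ZnO: 302.2·0.9980 = 301.6 kg (target 301.6 kg)
  Li2O: 123.3·0.07410 = 9.137 kg (target 9.138 kg)
  CaO: 260.5·0.4764 = 124.1 kg (target 124.1 kg)
  SiO2: 1089·0.9950 + 123.3·0.6436 + 260.5·0.5206 = 1299 kg (target 1299 kg)
Glass-mass bookkeeping: batch Σ − ignition loss = 2000 kg (oxide target masses add up to 2000 kg; stated basis 2000 kg — a pure rounding effect).
Adding the batch up: Σ batch = 2127 kg; Σ batch·LOI gives LOI loss = 127.1 kg; glass ÷ batch gives a yield of 94.02%.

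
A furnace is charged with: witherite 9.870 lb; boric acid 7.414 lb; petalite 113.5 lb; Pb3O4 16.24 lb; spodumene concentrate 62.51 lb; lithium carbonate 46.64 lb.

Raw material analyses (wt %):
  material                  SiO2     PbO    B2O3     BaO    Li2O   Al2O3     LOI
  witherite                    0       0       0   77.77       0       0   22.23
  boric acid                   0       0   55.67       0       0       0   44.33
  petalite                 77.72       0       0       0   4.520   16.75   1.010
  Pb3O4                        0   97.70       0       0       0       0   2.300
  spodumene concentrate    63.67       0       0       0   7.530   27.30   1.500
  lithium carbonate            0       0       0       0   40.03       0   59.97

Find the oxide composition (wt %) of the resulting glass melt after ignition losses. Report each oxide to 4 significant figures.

Full precision is kept through the solve — mid-chain values are shown (rounded to 4 significant figures) in the working. Every reported number takes just one rounding. All derived quantities (LOI, yield, totals, the six compositions, net glass mass) are computed in exact precision from the weighed amounts at 220.3 lb of glass, as written in problem or answer.
Mass of each oxide from the mix:
  SiO2: 113.5·0.7772 + 62.51·0.6367 = 128.0 lb
  PbO: 16.24·0.9770 = 15.87 lb
  B2O3: 7.414·0.5567 = 4.127 lb
  BaO: 9.870·0.7777 = 7.676 lb
  Li2O: 113.5·0.04520 + 62.51·0.07530 + 46.64·0.4003 = 28.51 lb
  Al2O3: 113.5·0.1675 + 62.51·0.2730 = 36.08 lb
LOI: 9.870·0.2223 + 7.414·0.4433 + 113.5·0.01010 + 16.24·0.02300 + 62.51·0.01500 + 46.64·0.5997 = 35.91 lb
The glass mass, total less LOI, = 256.2 − 35.91 = 220.3 lb (= Σ oxide masses)
wt % = oxide mass / glass mass × 100

Glass mass = 220.3 lb (batch 256.2 − LOI 35.91).
Composition: SiO2 58.12%, PbO 7.203%, B2O3 1.874%, BaO 3.485%, Li2O 12.94%, Al2O3 16.38%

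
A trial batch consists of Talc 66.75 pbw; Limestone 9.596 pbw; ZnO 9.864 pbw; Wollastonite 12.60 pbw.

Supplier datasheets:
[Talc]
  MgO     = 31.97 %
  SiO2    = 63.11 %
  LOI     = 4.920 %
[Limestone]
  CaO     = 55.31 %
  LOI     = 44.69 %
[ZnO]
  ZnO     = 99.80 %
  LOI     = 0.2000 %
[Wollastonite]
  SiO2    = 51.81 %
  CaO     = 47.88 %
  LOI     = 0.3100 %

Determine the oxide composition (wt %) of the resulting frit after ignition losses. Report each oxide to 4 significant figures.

All internal work keeps full float precision all the way through; intermediates are shown, rounded to four significant digits, in the working — every reported number is rounded once only — all derived quantities are carried in full precision (yield, glass mass, ignition loss, the four compositions, totals) from the weighed amounts on 91.18 pbw of glass precisely as stated by the question or the answer.
What the batch supplies per oxide:
  MgO: 66.75·0.3197 = 21.34 pbw
  ZnO: 9.864·0.9980 = 9.844 pbw
  SiO2: 66.75·0.6311 + 12.60·0.5181 = 48.65 pbw
  CaO: 9.596·0.5531 + 12.60·0.4788 = 11.34 pbw
LOI: 66.75·0.04920 + 9.596·0.4469 + 9.864·0.002000 + 12.60·0.003100 = 7.631 pbw
batch − LOI leaves glass = 98.81 − 7.631 = 91.18 pbw (= Σ oxide masses)
wt % = 100 × oxide mass / glass mass

Glass mass = 91.18 pbw (batch 98.81 − LOI 7.631).
Composition: MgO 23.40%, ZnO 10.80%, SiO2 53.36%, CaO 12.44%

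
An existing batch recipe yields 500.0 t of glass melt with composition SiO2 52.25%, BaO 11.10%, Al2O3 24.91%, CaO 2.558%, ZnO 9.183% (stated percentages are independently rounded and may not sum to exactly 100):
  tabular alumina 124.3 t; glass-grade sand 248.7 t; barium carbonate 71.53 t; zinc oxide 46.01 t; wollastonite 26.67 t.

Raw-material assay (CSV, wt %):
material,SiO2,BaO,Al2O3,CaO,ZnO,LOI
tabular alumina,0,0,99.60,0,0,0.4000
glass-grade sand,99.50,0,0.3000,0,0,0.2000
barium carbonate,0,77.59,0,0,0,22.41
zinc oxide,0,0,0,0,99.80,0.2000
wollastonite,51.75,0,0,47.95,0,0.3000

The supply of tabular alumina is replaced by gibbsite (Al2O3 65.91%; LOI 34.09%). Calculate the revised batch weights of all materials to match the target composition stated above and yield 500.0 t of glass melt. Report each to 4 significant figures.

Every computation holds full precision through every step. Mid-chain values are shown rounded off to 4 significant figures within the worked lines. Every reported figure is rounded just once — the derived quantities (net glass mass, totals, the yield, ignition loss, five oxide percentages) are recomputed at exact precision using the weight values at 500.0 t of glass as quoted within question or answer.
Target oxide masses per 500.0 t glass melt:
  SiO2: 52.25% × 500.0 = 261.2 t
  BaO: 11.10% × 500.0 = 55.50 t
  Al2O3: 24.91% × 500.0 = 124.6 t
  CaO: 2.558% × 500.0 = 12.79 t
  ZnO: 9.183% × 500.0 = 45.92 t
Balance tally, oxide-wise, per the reported batch figures, on the stated basis (every target is met by its sum given rounding of the digits):
  SiO2: 248.7·0.9950 + 26.67·0.5175 = 261.3 t (target 261.2 t)
  BaO: 71.53·0.7759 = 55.50 t (target 55.50 t)
  Al2O3: 187.8·0.6591 + 248.7·0.003000 = 124.5 t (target 124.6 t)
  CaO: 26.67·0.4795 = 12.79 t (target 12.79 t)
  ZnO: 46.01·0.9980 = 45.92 t (target 45.92 t)
The glass-mass cross-check: total charge less LOI = 500.0 t (summing oxide targets gives 500.0 t; against the stated basis, 500.0 t — any gap is answer rounding).
Total batch = Σ batch = 580.7 t; LOI removed, Σ of batch·LOI: 80.72 t; yield, glass over the total, = 86.10%.

Revised batch per 500.0 t glass melt:
  gibbsite: 187.8 t
  glass-grade sand: 248.7 t
  barium carbonate: 71.53 t
  zinc oxide: 46.01 t
  wollastonite: 26.67 t
Total batch = 580.7 t; LOI loss = 80.72 t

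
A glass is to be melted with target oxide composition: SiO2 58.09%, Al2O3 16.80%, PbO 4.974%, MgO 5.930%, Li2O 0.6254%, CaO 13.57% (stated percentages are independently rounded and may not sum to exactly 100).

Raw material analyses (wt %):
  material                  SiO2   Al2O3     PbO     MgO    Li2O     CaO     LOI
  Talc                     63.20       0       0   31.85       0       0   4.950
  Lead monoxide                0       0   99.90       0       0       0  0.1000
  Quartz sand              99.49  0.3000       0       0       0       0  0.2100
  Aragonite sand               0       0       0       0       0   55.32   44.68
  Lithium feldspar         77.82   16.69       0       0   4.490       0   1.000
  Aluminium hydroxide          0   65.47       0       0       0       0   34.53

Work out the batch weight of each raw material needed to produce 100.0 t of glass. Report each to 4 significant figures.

Batch per 100.0 t glass:
  Talc: 18.62 t
  Lead monoxide: 4.979 t
  Quartz sand: 35.67 t
  Aragonite sand: 24.53 t
  Lithium feldspar: 13.93 t
  Aluminium hydroxide: 21.95 t
Total batch = 119.7 t; LOI loss = 19.68 t; yield = 83.56%

Working values are printed rounded to 4 significant figures as written. Full precision is kept end to end. Every reported number is rounded just once; derived quantities (glass mass, LOI, six oxide percentages, the yield, totals) are rebuilt at full precision from the batch weights on 100.0 t of glass, as quoted within problem or answer.
Oxide mass targets, per 100.0 t glass:
  SiO2: 58.09% × 100.0 = 58.09 t
  Al2O3: 16.80% × 100.0 = 16.80 t
  PbO: 4.974% × 100.0 = 4.974 t
  MgO: 5.930% × 100.0 = 5.930 t
  Li2O: 0.6254% × 100.0 = 0.6254 t
  CaO: 13.57% × 100.0 = 13.57 t
Checking each oxide sum per the reported batch figures, against the basis in use (summed amounts equal target values exact up to rounding of places):
  SiO2: 18.62·0.6320 + 35.67·0.9949 + 13.93·0.7782 = 58.10 t (target 58.09 t)
  Al2O3: 35.67·0.003000 + 13.93·0.1669 + 21.95·0.6547 = 16.80 t (target 16.80 t)
  PbO: 4.979·0.9990 = 4.974 t (target 4.974 t)
  MgO: 18.62·0.3185 = 5.930 t (target 5.930 t)
  Li2O: 13.93·0.04490 = 0.6255 t (target 0.6254 t)
  CaO: 24.53·0.5532 = 13.57 t (target 13.57 t)
The glass-mass cross-check: batch Σ − ignition loss = 100.0 t (per-oxide target masses sum to 99.99 t; versus the stated basis of 100.0 t — any gap is answer rounding).
Adding the batch up: Σ batch = 119.7 t; the LOI term Σ batch·LOI equals 19.68 t; yield: glass divided by total = 83.56%.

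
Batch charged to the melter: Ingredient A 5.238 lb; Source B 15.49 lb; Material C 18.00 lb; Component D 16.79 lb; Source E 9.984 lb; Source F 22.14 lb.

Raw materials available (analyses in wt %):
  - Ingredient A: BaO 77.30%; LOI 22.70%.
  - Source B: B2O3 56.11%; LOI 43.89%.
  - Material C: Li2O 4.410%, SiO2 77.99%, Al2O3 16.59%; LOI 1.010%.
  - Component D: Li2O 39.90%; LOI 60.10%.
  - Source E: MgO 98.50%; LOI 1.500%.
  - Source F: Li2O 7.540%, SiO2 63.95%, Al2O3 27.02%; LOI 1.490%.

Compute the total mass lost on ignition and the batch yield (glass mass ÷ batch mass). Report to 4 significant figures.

Mid-chain values are displayed (rounded to 4 significant figures) when written out — each numeric step runs at full precision from first step to last; every reported result is rounded just once. All derived quantities, which include six oxide percentages, the yield, LOI, totals, glass mass, are carried at full precision, exactly as printed in problem or answer, using the weight values at 68.90 lb of glass.
Each material's LOI contribution:
  Ingredient A: 5.238 × 0.2270 = 1.189 lb
  Source B: 15.49 × 0.4389 = 6.799 lb
  Material C: 18.00 × 0.01010 = 0.1818 lb
  Component D: 16.79 × 0.6010 = 10.09 lb
  Source E: 9.984 × 0.01500 = 0.1498 lb
  Source F: 22.14 × 0.01490 = 0.3299 lb
Total LOI = 18.74 lb
Glass = batch − LOI = 87.64 − 18.74 = 68.90 lb

LOI loss = 18.74 lb; glass = 68.90 lb; yield = 78.62%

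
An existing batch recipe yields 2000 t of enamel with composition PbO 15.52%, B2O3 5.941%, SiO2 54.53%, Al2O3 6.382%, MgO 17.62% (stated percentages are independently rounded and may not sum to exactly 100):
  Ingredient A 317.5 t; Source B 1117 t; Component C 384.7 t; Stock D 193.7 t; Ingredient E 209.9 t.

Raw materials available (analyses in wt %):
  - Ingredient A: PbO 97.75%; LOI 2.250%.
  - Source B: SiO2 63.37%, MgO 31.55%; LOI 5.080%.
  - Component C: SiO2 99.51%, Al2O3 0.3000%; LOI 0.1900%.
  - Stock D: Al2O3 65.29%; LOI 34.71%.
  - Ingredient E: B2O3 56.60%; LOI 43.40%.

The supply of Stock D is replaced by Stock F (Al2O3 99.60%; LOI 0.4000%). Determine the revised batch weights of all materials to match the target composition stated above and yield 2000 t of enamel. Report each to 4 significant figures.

Intermediates are shown rounded off to 4 significant digits at each printed step; the working math runs at full precision from start to finish — each reported number includes exactly one rounding; the derived quantities are recomputed at full float precision (glass mass, LOI, yield, the five compositions, totals) from the batch weights at 2000 t of glass as quoted within the question or the answer.
Per-oxide target masses for 2000 t enamel:
  PbO: 15.52% × 2000 = 310.4 t
  B2O3: 5.941% × 2000 = 118.8 t
  SiO2: 54.53% × 2000 = 1091 t
  Al2O3: 6.382% × 2000 = 127.6 t
  MgO: 17.62% × 2000 = 352.4 t
Balance tally, oxide-wise, with the batch weights as given, at the basis given (sums match the target masses net of answer rounding effects):
  PbO: 317.5·0.9775 = 310.4 t (target 310.4 t)
  B2O3: 209.9·0.5660 = 118.8 t (target 118.8 t)
  SiO2: 1117·0.6337 + 384.7·0.9951 = 1091 t (target 1091 t)
  Al2O3: 384.7·0.003000 + 127.0·0.9960 = 127.6 t (target 127.6 t)
  MgO: 1117·0.3155 = 352.4 t (target 352.4 t)
Mass balance on the glass: Σ batch − LOI loss = 2000 t (the Σ of target masses is 2000 t; stated basis 2000 t — rounding explains the deltas).
Summing the batch: Σ batch = 2156 t; LOI loss = Σ batch·LOI = 156.2 t; yield, glass over the total, = 92.75%.

Revised batch per 2000 t enamel:
  Ingredient A: 317.5 t
  Source B: 1117 t
  Component C: 384.7 t
  Stock F: 127.0 t
  Ingredient E: 209.9 t
Total batch = 2156 t; LOI loss = 156.2 t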